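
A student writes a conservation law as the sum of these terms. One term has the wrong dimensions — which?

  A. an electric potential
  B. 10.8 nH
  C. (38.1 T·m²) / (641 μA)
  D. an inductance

A.

Expand each in SI base units:
  A. [electric potential] = kg·m²·s⁻³·A⁻¹
  B. H = V·s·A⁻¹ = kg·m²·s⁻²·A⁻²
  C. [kg·m²·s⁻²·A⁻¹] / [A] = kg·m²·s⁻²·A⁻²
  D. [inductance] = kg·m²·s⁻²·A⁻²
All reduce to kg·m²·s⁻²·A⁻² except A., which is kg·m²·s⁻³·A⁻¹.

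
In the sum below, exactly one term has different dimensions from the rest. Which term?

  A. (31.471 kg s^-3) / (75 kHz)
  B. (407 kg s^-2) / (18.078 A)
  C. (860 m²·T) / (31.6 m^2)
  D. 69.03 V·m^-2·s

A.

Expand each in SI base units:
  A. [kg·s⁻³] / [s⁻¹] = kg·s⁻²
  B. [kg·s⁻²] / [A] = kg·s⁻²·A⁻¹
  C. [kg·m²·s⁻²·A⁻¹] / [m²] = kg·s⁻²·A⁻¹
  D. V·s·m⁻² = J·C⁻¹·s·m⁻² = kg·s⁻²·A⁻¹
All reduce to kg·s⁻²·A⁻¹ except A., which is kg·s⁻².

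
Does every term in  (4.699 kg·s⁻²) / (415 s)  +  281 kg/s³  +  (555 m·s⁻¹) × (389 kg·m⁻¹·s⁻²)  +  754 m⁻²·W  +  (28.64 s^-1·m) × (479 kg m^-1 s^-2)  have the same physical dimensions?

Yes

Dimensions:
  (4.699 kg·s⁻²) / (415 s):  [kg·s⁻²] / [s] = kg·s⁻³
  281 kg/s³:  kg·s⁻³
  (555 m·s⁻¹) × (389 kg·m⁻¹·s⁻²):  [m·s⁻¹] · [kg·m⁻¹·s⁻²] = kg·s⁻³
  754 m⁻²·W:  W·m⁻² = J·s⁻¹·m⁻² = kg·s⁻³
  (28.64 s^-1·m) × (479 kg m^-1 s^-2):  [m·s⁻¹] · [kg·m⁻¹·s⁻²] = kg·s⁻³
Every term reduces to kg·s⁻³.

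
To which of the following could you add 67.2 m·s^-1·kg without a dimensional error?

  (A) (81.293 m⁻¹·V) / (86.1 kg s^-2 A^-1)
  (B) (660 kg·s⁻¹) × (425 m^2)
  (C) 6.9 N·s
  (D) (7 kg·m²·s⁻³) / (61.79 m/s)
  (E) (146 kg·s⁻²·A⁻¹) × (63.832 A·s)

(C)

Reference: kg·m·s⁻¹.
Each option:
  (A) [kg·m·s⁻³·A⁻¹] / [kg·s⁻²·A⁻¹] = m·s⁻¹
  (B) [kg·s⁻¹] · [m²] = kg·m²·s⁻¹
  (C) N·s = kg·m·s⁻²·s = kg·m·s⁻¹  ← same
  (D) [kg·m²·s⁻³] / [m·s⁻¹] = kg·m·s⁻²
  (E) [kg·s⁻²·A⁻¹] · [s·A] = kg·s⁻¹
Only (C) matches kg·m·s⁻¹.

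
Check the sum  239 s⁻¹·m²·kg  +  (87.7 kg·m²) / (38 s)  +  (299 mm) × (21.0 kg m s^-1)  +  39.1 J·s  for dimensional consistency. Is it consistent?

Dimensions:
  239 s⁻¹·m²·kg:  kg·m²·s⁻¹
  (87.7 kg·m²) / (38 s):  [kg·m²] / [s] = kg·m²·s⁻¹
  (299 mm) × (21.0 kg m s^-1):  [m] · [kg·m·s⁻¹] = kg·m²·s⁻¹
  39.1 J·s:  J·s = N·m·s = kg·m²·s⁻¹
Every term reduces to kg·m²·s⁻¹.

Yes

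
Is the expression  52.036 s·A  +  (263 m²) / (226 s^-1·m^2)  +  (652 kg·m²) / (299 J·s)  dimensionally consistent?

Reduce each to base SI dimensions:
  52.036 s·A:  A·s = s·A
  (263 m²) / (226 s^-1·m^2):  [m²] / [m²·s⁻¹] = s
  (652 kg·m²) / (299 J·s):  [kg·m²] / [kg·m²·s⁻¹] = s
The terms do not share a single dimension (s vs s·A).

No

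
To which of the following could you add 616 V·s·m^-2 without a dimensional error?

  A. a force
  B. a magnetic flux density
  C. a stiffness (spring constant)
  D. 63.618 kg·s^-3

Reference: V·s·m⁻² = J·C⁻¹·s·m⁻² = kg·s⁻²·A⁻¹.
Each option:
  A. [force] = kg·m·s⁻²
  B. [magnetic flux density] = kg·s⁻²·A⁻¹  ← same
  C. [stiffness (spring constant)] = kg·s⁻²
  D. kg·s⁻³
Only B. matches kg·s⁻²·A⁻¹.

B.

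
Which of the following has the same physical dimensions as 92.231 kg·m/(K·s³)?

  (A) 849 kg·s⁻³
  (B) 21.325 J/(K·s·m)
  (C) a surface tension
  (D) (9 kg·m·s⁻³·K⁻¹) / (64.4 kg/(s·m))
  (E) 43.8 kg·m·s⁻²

Reference: kg·m·s⁻³·K⁻¹.
Each option:
  (A) kg·s⁻³
  (B) J·s⁻¹·m⁻¹·K⁻¹ = N·m·s⁻¹·m⁻¹·K⁻¹ = kg·m·s⁻³·K⁻¹  ← same
  (C) [surface tension] = kg·s⁻²
  (D) [kg·m·s⁻³·K⁻¹] / [kg·m⁻¹·s⁻¹] = m²·s⁻²·K⁻¹
  (E) kg·m·s⁻²
Only (B) matches kg·m·s⁻³·K⁻¹.

(B)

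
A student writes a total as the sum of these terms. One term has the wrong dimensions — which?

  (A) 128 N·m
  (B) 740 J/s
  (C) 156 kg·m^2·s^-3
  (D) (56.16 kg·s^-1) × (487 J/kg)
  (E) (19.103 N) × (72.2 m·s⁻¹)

(A)

Reduce each to base SI dimensions:
  (A) N·m = kg·m·s⁻²·m = kg·m²·s⁻²
  (B) J·s⁻¹ = N·m·s⁻¹ = kg·m²·s⁻³
  (C) kg·m²·s⁻³
  (D) [kg·s⁻¹] · [m²·s⁻²] = kg·m²·s⁻³
  (E) [kg·m·s⁻²] · [m·s⁻¹] = kg·m²·s⁻³
All reduce to kg·m²·s⁻³ except (A), which is kg·m²·s⁻².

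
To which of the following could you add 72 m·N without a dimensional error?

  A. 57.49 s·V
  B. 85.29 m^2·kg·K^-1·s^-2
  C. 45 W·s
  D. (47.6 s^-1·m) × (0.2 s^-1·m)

C.

Reference: N·m = kg·m·s⁻²·m = kg·m²·s⁻².
Each option:
  A. V·s = J·C⁻¹·s = kg·m²·s⁻²·A⁻¹
  B. kg·m²·s⁻²·K⁻¹
  C. W·s = J·s⁻¹·s = kg·m²·s⁻²  ← same
  D. [m·s⁻¹] · [m·s⁻¹] = m²·s⁻²
Only C. matches kg·m²·s⁻².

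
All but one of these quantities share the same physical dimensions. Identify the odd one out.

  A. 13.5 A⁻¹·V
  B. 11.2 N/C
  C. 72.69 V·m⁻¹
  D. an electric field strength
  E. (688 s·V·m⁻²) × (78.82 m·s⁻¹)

A.

In SI base units:
  A. V·A⁻¹ = J·C⁻¹·A⁻¹ = kg·m²·s⁻³·A⁻²
  B. N·C⁻¹ = kg·m·s⁻²·(s·A)⁻¹ = kg·m·s⁻³·A⁻¹
  C. V·m⁻¹ = J·C⁻¹·m⁻¹ = kg·m·s⁻³·A⁻¹
  D. [electric field strength] = kg·m·s⁻³·A⁻¹
  E. [kg·s⁻²·A⁻¹] · [m·s⁻¹] = kg·m·s⁻³·A⁻¹
All reduce to kg·m·s⁻³·A⁻¹ except A., which is kg·m²·s⁻³·A⁻².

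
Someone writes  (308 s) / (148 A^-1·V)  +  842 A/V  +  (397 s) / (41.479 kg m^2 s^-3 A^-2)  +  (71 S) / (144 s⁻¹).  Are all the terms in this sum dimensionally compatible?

Expand each in SI base units:
  (308 s) / (148 A^-1·V):  [s] / [kg·m²·s⁻³·A⁻²] = kg⁻¹·m⁻²·s⁴·A²
  842 A/V:  A·V⁻¹ = A·(J·C⁻¹)⁻¹ = kg⁻¹·m⁻²·s³·A²
  (397 s) / (41.479 kg m^2 s^-3 A^-2):  [s] / [kg·m²·s⁻³·A⁻²] = kg⁻¹·m⁻²·s⁴·A²
  (71 S) / (144 s⁻¹):  [kg⁻¹·m⁻²·s³·A²] / [s⁻¹] = kg⁻¹·m⁻²·s⁴·A²
The terms do not share a single dimension (kg⁻¹·m⁻²·s³·A² vs kg⁻¹·m⁻²·s⁴·A²).

No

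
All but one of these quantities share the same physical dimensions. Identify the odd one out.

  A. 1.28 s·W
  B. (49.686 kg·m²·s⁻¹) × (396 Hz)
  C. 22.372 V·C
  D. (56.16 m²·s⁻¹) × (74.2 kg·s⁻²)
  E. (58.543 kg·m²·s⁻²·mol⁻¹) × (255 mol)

D.

Work out the base dimensions of each:
  A. W·s = J·s⁻¹·s = kg·m²·s⁻²
  B. [kg·m²·s⁻¹] · [s⁻¹] = kg·m²·s⁻²
  C. C·V = s·A·J·C⁻¹ = kg·m²·s⁻²
  D. [m²·s⁻¹] · [kg·s⁻²] = kg·m²·s⁻³
  E. [kg·m²·s⁻²·mol⁻¹] · [mol] = kg·m²·s⁻²
All reduce to kg·m²·s⁻² except D., which is kg·m²·s⁻³.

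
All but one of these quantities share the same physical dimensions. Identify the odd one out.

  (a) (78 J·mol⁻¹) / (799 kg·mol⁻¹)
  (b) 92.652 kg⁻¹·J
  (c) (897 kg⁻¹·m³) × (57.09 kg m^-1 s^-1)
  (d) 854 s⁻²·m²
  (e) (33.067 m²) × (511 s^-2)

Expand each in SI base units:
  (a) [kg·m²·s⁻²·mol⁻¹] / [kg·mol⁻¹] = m²·s⁻²
  (b) J·kg⁻¹ = N·m·kg⁻¹ = m²·s⁻²
  (c) [kg⁻¹·m³] · [kg·m⁻¹·s⁻¹] = m²·s⁻¹
  (d) m²·s⁻²
  (e) [m²] · [s⁻²] = m²·s⁻²
All reduce to m²·s⁻² except (c), which is m²·s⁻¹.

(c)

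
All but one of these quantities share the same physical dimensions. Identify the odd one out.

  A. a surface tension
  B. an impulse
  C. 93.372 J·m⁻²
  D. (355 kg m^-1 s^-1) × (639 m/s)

Reduce each to base SI dimensions:
  A. [surface tension] = kg·s⁻²
  B. [impulse] = kg·m·s⁻¹
  C. J·m⁻² = N·m·m⁻² = kg·s⁻²
  D. [kg·m⁻¹·s⁻¹] · [m·s⁻¹] = kg·s⁻²
All reduce to kg·s⁻² except B., which is kg·m·s⁻¹.

B.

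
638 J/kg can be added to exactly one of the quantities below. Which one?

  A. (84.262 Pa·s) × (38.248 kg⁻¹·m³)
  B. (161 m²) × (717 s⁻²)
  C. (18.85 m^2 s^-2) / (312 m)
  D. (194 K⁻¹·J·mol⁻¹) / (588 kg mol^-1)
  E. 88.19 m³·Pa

B.

Reference: J·kg⁻¹ = N·m·kg⁻¹ = m²·s⁻².
Each option:
  A. [kg·m⁻¹·s⁻¹] · [kg⁻¹·m³] = m²·s⁻¹
  B. [m²] · [s⁻²] = m²·s⁻²  ← same
  C. [m²·s⁻²] / [m] = m·s⁻²
  D. [kg·m²·s⁻²·K⁻¹·mol⁻¹] / [kg·mol⁻¹] = m²·s⁻²·K⁻¹
  E. Pa·m³ = N·m⁻²·m³ = kg·m²·s⁻²
Only B. matches m²·s⁻².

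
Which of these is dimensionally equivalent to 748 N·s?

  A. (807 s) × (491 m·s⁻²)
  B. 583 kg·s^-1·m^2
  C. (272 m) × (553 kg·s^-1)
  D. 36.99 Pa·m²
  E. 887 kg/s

C.

Reference: N·s = kg·m·s⁻²·s = kg·m·s⁻¹.
Each option:
  A. [s] · [m·s⁻²] = m·s⁻¹
  B. kg·m²·s⁻¹
  C. [m] · [kg·s⁻¹] = kg·m·s⁻¹  ← same
  D. Pa·m² = N·m⁻²·m² = kg·m·s⁻²
  E. kg·s⁻¹
Only C. matches kg·m·s⁻¹.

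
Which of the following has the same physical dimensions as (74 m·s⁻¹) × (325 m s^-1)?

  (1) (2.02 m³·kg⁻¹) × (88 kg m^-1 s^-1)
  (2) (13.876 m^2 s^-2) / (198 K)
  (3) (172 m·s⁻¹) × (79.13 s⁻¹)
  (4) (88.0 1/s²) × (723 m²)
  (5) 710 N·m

Reference: [m·s⁻¹] · [m·s⁻¹] = m²·s⁻².
Each option:
  (1) [kg⁻¹·m³] · [kg·m⁻¹·s⁻¹] = m²·s⁻¹
  (2) [m²·s⁻²] / [K] = m²·s⁻²·K⁻¹
  (3) [m·s⁻¹] · [s⁻¹] = m·s⁻²
  (4) [s⁻²] · [m²] = m²·s⁻²  ← same
  (5) N·m = kg·m·s⁻²·m = kg·m²·s⁻²
Only (4) matches m²·s⁻².

(4)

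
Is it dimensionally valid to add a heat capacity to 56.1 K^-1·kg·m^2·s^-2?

Dimensions:
  a heat capacity:  [heat capacity] = kg·m²·s⁻²·K⁻¹
  56.1 K^-1·kg·m^2·s^-2:  kg·m²·s⁻²·K⁻¹
Both are kg·m²·s⁻²·K⁻¹, so they have the same dimensions and can be added.

Yes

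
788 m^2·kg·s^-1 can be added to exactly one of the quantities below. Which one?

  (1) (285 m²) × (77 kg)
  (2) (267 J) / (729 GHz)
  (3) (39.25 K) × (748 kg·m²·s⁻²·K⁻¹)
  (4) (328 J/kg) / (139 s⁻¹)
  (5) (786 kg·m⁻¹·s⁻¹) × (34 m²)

(2)

Reference: kg·m²·s⁻¹.
Each option:
  (1) [m²] · [kg] = kg·m²
  (2) [kg·m²·s⁻²] / [s⁻¹] = kg·m²·s⁻¹  ← same
  (3) [K] · [kg·m²·s⁻²·K⁻¹] = kg·m²·s⁻²
  (4) [m²·s⁻²] / [s⁻¹] = m²·s⁻¹
  (5) [kg·m⁻¹·s⁻¹] · [m²] = kg·m·s⁻¹
Only (2) matches kg·m²·s⁻¹.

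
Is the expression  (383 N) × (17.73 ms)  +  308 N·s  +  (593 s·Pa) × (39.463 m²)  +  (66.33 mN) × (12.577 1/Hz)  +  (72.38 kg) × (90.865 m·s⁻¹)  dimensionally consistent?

Expand each in SI base units:
  (383 N) × (17.73 ms):  [kg·m·s⁻²] · [s] = kg·m·s⁻¹
  308 N·s:  N·s = kg·m·s⁻²·s = kg·m·s⁻¹
  (593 s·Pa) × (39.463 m²):  [kg·m⁻¹·s⁻¹] · [m²] = kg·m·s⁻¹
  (66.33 mN) × (12.577 1/Hz):  [kg·m·s⁻²] · [s] = kg·m·s⁻¹
  (72.38 kg) × (90.865 m·s⁻¹):  [kg] · [m·s⁻¹] = kg·m·s⁻¹
Every term reduces to kg·m·s⁻¹.

Yes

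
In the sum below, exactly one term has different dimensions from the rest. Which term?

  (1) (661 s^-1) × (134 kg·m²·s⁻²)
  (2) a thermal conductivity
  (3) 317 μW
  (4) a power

Dimensions:
  (1) [s⁻¹] · [kg·m²·s⁻²] = kg·m²·s⁻³
  (2) [thermal conductivity] = kg·m·s⁻³·K⁻¹
  (3) W = J·s⁻¹ = kg·m²·s⁻³
  (4) [power] = kg·m²·s⁻³
All reduce to kg·m²·s⁻³ except (2), which is kg·m·s⁻³·K⁻¹.

(2)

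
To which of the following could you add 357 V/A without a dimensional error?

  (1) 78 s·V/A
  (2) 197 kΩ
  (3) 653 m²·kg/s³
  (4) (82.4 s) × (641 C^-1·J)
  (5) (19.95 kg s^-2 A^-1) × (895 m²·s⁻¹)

(2)

Reference: V·A⁻¹ = J·C⁻¹·A⁻¹ = kg·m²·s⁻³·A⁻².
Each option:
  (1) V·s·A⁻¹ = J·C⁻¹·s·A⁻¹ = kg·m²·s⁻²·A⁻²
  (2) Ω = V·A⁻¹ = kg·m²·s⁻³·A⁻²  ← same
  (3) kg·m²·s⁻³
  (4) [s] · [kg·m²·s⁻³·A⁻¹] = kg·m²·s⁻²·A⁻¹
  (5) [kg·s⁻²·A⁻¹] · [m²·s⁻¹] = kg·m²·s⁻³·A⁻¹
Only (2) matches kg·m²·s⁻³·A⁻².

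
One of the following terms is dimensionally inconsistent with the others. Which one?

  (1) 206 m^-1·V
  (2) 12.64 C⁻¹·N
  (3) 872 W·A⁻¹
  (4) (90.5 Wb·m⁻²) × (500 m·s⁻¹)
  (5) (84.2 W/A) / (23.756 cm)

(3)

Reduce each to base SI dimensions:
  (1) V·m⁻¹ = J·C⁻¹·m⁻¹ = kg·m·s⁻³·A⁻¹
  (2) N·C⁻¹ = kg·m·s⁻²·(s·A)⁻¹ = kg·m·s⁻³·A⁻¹
  (3) W·A⁻¹ = J·s⁻¹·A⁻¹ = kg·m²·s⁻³·A⁻¹
  (4) [kg·s⁻²·A⁻¹] · [m·s⁻¹] = kg·m·s⁻³·A⁻¹
  (5) [kg·m²·s⁻³·A⁻¹] / [m] = kg·m·s⁻³·A⁻¹
All reduce to kg·m·s⁻³·A⁻¹ except (3), which is kg·m²·s⁻³·A⁻¹.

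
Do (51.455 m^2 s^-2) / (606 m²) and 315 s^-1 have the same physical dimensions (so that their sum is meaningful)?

Reduce each to base SI dimensions:
  (51.455 m^2 s^-2) / (606 m²):  [m²·s⁻²] / [m²] = s⁻²
  315 s^-1:  s⁻¹
s⁻² ≠ s⁻¹, so they cannot be added.

No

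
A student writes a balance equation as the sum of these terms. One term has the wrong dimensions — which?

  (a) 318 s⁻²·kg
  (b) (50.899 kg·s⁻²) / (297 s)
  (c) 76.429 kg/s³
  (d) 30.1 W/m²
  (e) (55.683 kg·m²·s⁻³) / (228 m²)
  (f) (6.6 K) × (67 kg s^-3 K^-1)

(a)

Dimensions:
  (a) kg·s⁻²
  (b) [kg·s⁻²] / [s] = kg·s⁻³
  (c) kg·s⁻³
  (d) W·m⁻² = J·s⁻¹·m⁻² = kg·s⁻³
  (e) [kg·m²·s⁻³] / [m²] = kg·s⁻³
  (f) [K] · [kg·s⁻³·K⁻¹] = kg·s⁻³
All reduce to kg·s⁻³ except (a), which is kg·s⁻².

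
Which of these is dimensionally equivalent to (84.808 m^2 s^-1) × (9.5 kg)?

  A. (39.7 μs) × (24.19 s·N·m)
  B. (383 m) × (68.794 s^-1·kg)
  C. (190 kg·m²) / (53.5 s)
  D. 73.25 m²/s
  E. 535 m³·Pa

C.

Reference: [m²·s⁻¹] · [kg] = kg·m²·s⁻¹.
Each option:
  A. [s] · [kg·m²·s⁻¹] = kg·m²
  B. [m] · [kg·s⁻¹] = kg·m·s⁻¹
  C. [kg·m²] / [s] = kg·m²·s⁻¹  ← same
  D. m²·s⁻¹
  E. Pa·m³ = N·m⁻²·m³ = kg·m²·s⁻²
Only C. matches kg·m²·s⁻¹.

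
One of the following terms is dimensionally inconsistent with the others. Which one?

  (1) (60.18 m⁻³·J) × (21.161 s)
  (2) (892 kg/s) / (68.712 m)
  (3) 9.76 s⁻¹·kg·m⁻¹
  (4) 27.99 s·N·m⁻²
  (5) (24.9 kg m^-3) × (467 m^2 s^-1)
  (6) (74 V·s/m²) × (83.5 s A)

Dimensions:
  (1) [kg·m⁻¹·s⁻²] · [s] = kg·m⁻¹·s⁻¹
  (2) [kg·s⁻¹] / [m] = kg·m⁻¹·s⁻¹
  (3) kg·m⁻¹·s⁻¹
  (4) N·s·m⁻² = kg·m·s⁻²·s·m⁻² = kg·m⁻¹·s⁻¹
  (5) [kg·m⁻³] · [m²·s⁻¹] = kg·m⁻¹·s⁻¹
  (6) [kg·s⁻²·A⁻¹] · [s·A] = kg·s⁻¹
All reduce to kg·m⁻¹·s⁻¹ except (6), which is kg·s⁻¹.

(6)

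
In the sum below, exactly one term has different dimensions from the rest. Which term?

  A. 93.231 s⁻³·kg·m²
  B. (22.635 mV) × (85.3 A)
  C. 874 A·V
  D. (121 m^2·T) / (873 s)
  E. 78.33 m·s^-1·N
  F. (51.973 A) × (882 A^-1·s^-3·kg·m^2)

Work out the base dimensions of each:
  A. kg·m²·s⁻³
  B. [kg·m²·s⁻³·A⁻¹] · [A] = kg·m²·s⁻³
  C. V·A = J·C⁻¹·A = kg·m²·s⁻³
  D. [kg·m²·s⁻²·A⁻¹] / [s] = kg·m²·s⁻³·A⁻¹
  E. N·m·s⁻¹ = kg·m·s⁻²·m·s⁻¹ = kg·m²·s⁻³
  F. [A] · [kg·m²·s⁻³·A⁻¹] = kg·m²·s⁻³
All reduce to kg·m²·s⁻³ except D., which is kg·m²·s⁻³·A⁻¹.

D.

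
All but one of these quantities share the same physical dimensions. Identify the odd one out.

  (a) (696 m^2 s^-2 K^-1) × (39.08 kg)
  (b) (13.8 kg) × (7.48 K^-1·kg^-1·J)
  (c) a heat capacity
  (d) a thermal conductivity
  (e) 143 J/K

Reduce each to base SI dimensions:
  (a) [m²·s⁻²·K⁻¹] · [kg] = kg·m²·s⁻²·K⁻¹
  (b) [kg] · [m²·s⁻²·K⁻¹] = kg·m²·s⁻²·K⁻¹
  (c) [heat capacity] = kg·m²·s⁻²·K⁻¹
  (d) [thermal conductivity] = kg·m·s⁻³·K⁻¹
  (e) J·K⁻¹ = N·m·K⁻¹ = kg·m²·s⁻²·K⁻¹
All reduce to kg·m²·s⁻²·K⁻¹ except (d), which is kg·m·s⁻³·K⁻¹.

(d)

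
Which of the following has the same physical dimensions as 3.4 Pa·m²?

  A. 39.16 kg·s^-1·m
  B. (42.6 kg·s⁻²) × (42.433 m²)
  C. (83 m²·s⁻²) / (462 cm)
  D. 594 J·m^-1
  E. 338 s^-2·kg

Reference: Pa·m² = N·m⁻²·m² = kg·m·s⁻².
Each option:
  A. kg·m·s⁻¹
  B. [kg·s⁻²] · [m²] = kg·m²·s⁻²
  C. [m²·s⁻²] / [m] = m·s⁻²
  D. J·m⁻¹ = N·m·m⁻¹ = kg·m·s⁻²  ← same
  E. kg·s⁻²
Only D. matches kg·m·s⁻².

D.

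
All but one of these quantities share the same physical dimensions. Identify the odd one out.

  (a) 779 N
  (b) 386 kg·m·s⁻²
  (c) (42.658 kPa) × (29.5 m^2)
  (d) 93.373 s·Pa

(d)

In SI base units:
  (a) N = kg·m·s⁻²
  (b) kg·m·s⁻²
  (c) [kg·m⁻¹·s⁻²] · [m²] = kg·m·s⁻²
  (d) Pa·s = N·m⁻²·s = kg·m⁻¹·s⁻¹
All reduce to kg·m·s⁻² except (d), which is kg·m⁻¹·s⁻¹.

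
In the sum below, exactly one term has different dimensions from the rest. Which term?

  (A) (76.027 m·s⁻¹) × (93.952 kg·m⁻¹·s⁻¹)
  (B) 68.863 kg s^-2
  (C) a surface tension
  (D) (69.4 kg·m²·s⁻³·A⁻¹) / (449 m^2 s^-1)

Work out the base dimensions of each:
  (A) [m·s⁻¹] · [kg·m⁻¹·s⁻¹] = kg·s⁻²
  (B) kg·s⁻²
  (C) [surface tension] = kg·s⁻²
  (D) [kg·m²·s⁻³·A⁻¹] / [m²·s⁻¹] = kg·s⁻²·A⁻¹
All reduce to kg·s⁻² except (D), which is kg·s⁻²·A⁻¹.

(D)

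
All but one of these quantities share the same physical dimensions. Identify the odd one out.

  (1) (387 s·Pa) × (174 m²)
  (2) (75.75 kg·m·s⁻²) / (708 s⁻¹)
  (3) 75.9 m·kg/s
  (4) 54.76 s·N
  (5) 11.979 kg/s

In SI base units:
  (1) [kg·m⁻¹·s⁻¹] · [m²] = kg·m·s⁻¹
  (2) [kg·m·s⁻²] / [s⁻¹] = kg·m·s⁻¹
  (3) kg·m·s⁻¹
  (4) N·s = kg·m·s⁻²·s = kg·m·s⁻¹
  (5) kg·s⁻¹
All reduce to kg·m·s⁻¹ except (5), which is kg·s⁻¹.

(5)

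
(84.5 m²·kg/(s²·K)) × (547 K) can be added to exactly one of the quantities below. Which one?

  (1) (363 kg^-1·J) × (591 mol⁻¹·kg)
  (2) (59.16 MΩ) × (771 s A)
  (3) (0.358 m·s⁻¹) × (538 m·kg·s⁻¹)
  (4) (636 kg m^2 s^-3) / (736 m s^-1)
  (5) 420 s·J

(3)

Reference: [kg·m²·s⁻²·K⁻¹] · [K] = kg·m²·s⁻².
Each option:
  (1) [m²·s⁻²] · [kg·mol⁻¹] = kg·m²·s⁻²·mol⁻¹
  (2) [kg·m²·s⁻³·A⁻²] · [s·A] = kg·m²·s⁻²·A⁻¹
  (3) [m·s⁻¹] · [kg·m·s⁻¹] = kg·m²·s⁻²  ← same
  (4) [kg·m²·s⁻³] / [m·s⁻¹] = kg·m·s⁻²
  (5) J·s = N·m·s = kg·m²·s⁻¹
Only (3) matches kg·m²·s⁻².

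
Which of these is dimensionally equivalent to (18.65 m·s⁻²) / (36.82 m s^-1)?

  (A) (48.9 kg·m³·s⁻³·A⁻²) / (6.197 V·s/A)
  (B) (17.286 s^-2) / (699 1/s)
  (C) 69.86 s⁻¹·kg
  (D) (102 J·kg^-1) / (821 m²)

(B)

Reference: [m·s⁻²] / [m·s⁻¹] = s⁻¹.
Each option:
  (A) [kg·m³·s⁻³·A⁻²] / [kg·m²·s⁻²·A⁻²] = m·s⁻¹
  (B) [s⁻²] / [s⁻¹] = s⁻¹  ← same
  (C) kg·s⁻¹
  (D) [m²·s⁻²] / [m²] = s⁻²
Only (B) matches s⁻¹.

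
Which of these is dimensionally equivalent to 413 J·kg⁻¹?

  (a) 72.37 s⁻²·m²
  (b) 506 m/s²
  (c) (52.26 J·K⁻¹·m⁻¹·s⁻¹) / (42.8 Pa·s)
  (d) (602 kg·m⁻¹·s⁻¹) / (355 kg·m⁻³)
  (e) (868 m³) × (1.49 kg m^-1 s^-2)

Reference: J·kg⁻¹ = N·m·kg⁻¹ = m²·s⁻².
Each option:
  (a) m²·s⁻²  ← same
  (b) m·s⁻²
  (c) [kg·m·s⁻³·K⁻¹] / [kg·m⁻¹·s⁻¹] = m²·s⁻²·K⁻¹
  (d) [kg·m⁻¹·s⁻¹] / [kg·m⁻³] = m²·s⁻¹
  (e) [m³] · [kg·m⁻¹·s⁻²] = kg·m²·s⁻²
Only (a) matches m²·s⁻².

(a)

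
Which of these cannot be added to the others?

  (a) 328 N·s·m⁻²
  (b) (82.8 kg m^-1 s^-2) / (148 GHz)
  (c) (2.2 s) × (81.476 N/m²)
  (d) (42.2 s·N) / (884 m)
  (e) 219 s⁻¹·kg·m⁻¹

In SI base units:
  (a) N·s·m⁻² = kg·m·s⁻²·s·m⁻² = kg·m⁻¹·s⁻¹
  (b) [kg·m⁻¹·s⁻²] / [s⁻¹] = kg·m⁻¹·s⁻¹
  (c) [s] · [kg·m⁻¹·s⁻²] = kg·m⁻¹·s⁻¹
  (d) [kg·m·s⁻¹] / [m] = kg·s⁻¹
  (e) kg·m⁻¹·s⁻¹
All reduce to kg·m⁻¹·s⁻¹ except (d), which is kg·s⁻¹.

(d)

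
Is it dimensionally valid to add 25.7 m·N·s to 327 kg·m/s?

In SI base units:
  25.7 m·N·s:  N·m·s = kg·m·s⁻²·m·s = kg·m²·s⁻¹
  327 kg·m/s:  kg·m·s⁻¹
kg·m²·s⁻¹ ≠ kg·m·s⁻¹, so they cannot be added.

No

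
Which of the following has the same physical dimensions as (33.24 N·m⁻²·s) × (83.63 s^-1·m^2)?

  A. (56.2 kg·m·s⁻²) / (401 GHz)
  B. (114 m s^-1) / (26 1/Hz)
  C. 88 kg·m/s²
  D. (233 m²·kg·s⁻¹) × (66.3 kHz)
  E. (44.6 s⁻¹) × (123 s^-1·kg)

Reference: [kg·m⁻¹·s⁻¹] · [m²·s⁻¹] = kg·m·s⁻².
Each option:
  A. [kg·m·s⁻²] / [s⁻¹] = kg·m·s⁻¹
  B. [m·s⁻¹] / [s] = m·s⁻²
  C. kg·m·s⁻²  ← same
  D. [kg·m²·s⁻¹] · [s⁻¹] = kg·m²·s⁻²
  E. [s⁻¹] · [kg·s⁻¹] = kg·s⁻²
Only C. matches kg·m·s⁻².

C.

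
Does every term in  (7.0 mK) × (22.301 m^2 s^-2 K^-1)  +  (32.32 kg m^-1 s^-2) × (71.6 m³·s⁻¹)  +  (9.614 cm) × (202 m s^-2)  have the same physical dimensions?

Dimensions:
  (7.0 mK) × (22.301 m^2 s^-2 K^-1):  [K] · [m²·s⁻²·K⁻¹] = m²·s⁻²
  (32.32 kg m^-1 s^-2) × (71.6 m³·s⁻¹):  [kg·m⁻¹·s⁻²] · [m³·s⁻¹] = kg·m²·s⁻³
  (9.614 cm) × (202 m s^-2):  [m] · [m·s⁻²] = m²·s⁻²
The terms do not share a single dimension (kg·m²·s⁻³ vs m²·s⁻²).

No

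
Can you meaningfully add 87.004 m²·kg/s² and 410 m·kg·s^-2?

No

Expand each in SI base units:
  87.004 m²·kg/s²:  kg·m²·s⁻²
  410 m·kg·s^-2:  kg·m·s⁻²
kg·m²·s⁻² ≠ kg·m·s⁻², so they cannot be added.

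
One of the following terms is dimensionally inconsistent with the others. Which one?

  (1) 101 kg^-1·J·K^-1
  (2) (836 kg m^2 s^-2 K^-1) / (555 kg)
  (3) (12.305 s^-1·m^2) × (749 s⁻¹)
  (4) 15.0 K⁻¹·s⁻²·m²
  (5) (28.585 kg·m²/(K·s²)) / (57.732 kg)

(3)

Reduce each to base SI dimensions:
  (1) J·kg⁻¹·K⁻¹ = N·m·kg⁻¹·K⁻¹ = m²·s⁻²·K⁻¹
  (2) [kg·m²·s⁻²·K⁻¹] / [kg] = m²·s⁻²·K⁻¹
  (3) [m²·s⁻¹] · [s⁻¹] = m²·s⁻²
  (4) m²·s⁻²·K⁻¹
  (5) [kg·m²·s⁻²·K⁻¹] / [kg] = m²·s⁻²·K⁻¹
All reduce to m²·s⁻²·K⁻¹ except (3), which is m²·s⁻².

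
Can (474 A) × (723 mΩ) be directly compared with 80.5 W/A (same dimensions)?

Reduce each to base SI dimensions:
  (474 A) × (723 mΩ):  [A] · [kg·m²·s⁻³·A⁻²] = kg·m²·s⁻³·A⁻¹
  80.5 W/A:  W·A⁻¹ = J·s⁻¹·A⁻¹ = kg·m²·s⁻³·A⁻¹
Both are kg·m²·s⁻³·A⁻¹, so they have the same dimensions and can be added.

Yes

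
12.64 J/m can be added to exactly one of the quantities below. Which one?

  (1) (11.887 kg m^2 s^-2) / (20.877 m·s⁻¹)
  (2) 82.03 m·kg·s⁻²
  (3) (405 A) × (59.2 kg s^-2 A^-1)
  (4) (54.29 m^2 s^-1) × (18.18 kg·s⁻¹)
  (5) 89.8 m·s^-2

Reference: J·m⁻¹ = N·m·m⁻¹ = kg·m·s⁻².
Each option:
  (1) [kg·m²·s⁻²] / [m·s⁻¹] = kg·m·s⁻¹
  (2) kg·m·s⁻²  ← same
  (3) [A] · [kg·s⁻²·A⁻¹] = kg·s⁻²
  (4) [m²·s⁻¹] · [kg·s⁻¹] = kg·m²·s⁻²
  (5) m·s⁻²
Only (2) matches kg·m·s⁻².

(2)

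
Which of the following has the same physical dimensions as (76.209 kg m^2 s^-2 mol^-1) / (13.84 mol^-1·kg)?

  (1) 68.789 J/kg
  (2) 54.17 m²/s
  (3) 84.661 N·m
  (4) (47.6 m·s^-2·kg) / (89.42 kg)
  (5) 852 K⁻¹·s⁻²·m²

Reference: [kg·m²·s⁻²·mol⁻¹] / [kg·mol⁻¹] = m²·s⁻².
Each option:
  (1) J·kg⁻¹ = N·m·kg⁻¹ = m²·s⁻²  ← same
  (2) m²·s⁻¹
  (3) N·m = kg·m·s⁻²·m = kg·m²·s⁻²
  (4) [kg·m·s⁻²] / [kg] = m·s⁻²
  (5) m²·s⁻²·K⁻¹
Only (1) matches m²·s⁻².

(1)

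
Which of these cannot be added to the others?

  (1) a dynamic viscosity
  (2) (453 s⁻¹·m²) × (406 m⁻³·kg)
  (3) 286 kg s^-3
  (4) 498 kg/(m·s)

Dimensions:
  (1) [dynamic viscosity] = kg·m⁻¹·s⁻¹
  (2) [m²·s⁻¹] · [kg·m⁻³] = kg·m⁻¹·s⁻¹
  (3) kg·s⁻³
  (4) kg·m⁻¹·s⁻¹
All reduce to kg·m⁻¹·s⁻¹ except (3), which is kg·s⁻³.

(3)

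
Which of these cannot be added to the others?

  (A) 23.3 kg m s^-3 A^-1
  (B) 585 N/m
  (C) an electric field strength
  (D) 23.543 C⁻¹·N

(B)

Work out the base dimensions of each:
  (A) kg·m·s⁻³·A⁻¹
  (B) N·m⁻¹ = kg·m·s⁻²·m⁻¹ = kg·s⁻²
  (C) [electric field strength] = kg·m·s⁻³·A⁻¹
  (D) N·C⁻¹ = kg·m·s⁻²·(s·A)⁻¹ = kg·m·s⁻³·A⁻¹
All reduce to kg·m·s⁻³·A⁻¹ except (B), which is kg·s⁻².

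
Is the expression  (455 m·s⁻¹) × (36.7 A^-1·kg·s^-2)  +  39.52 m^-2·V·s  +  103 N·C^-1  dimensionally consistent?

Dimensions:
  (455 m·s⁻¹) × (36.7 A^-1·kg·s^-2):  [m·s⁻¹] · [kg·s⁻²·A⁻¹] = kg·m·s⁻³·A⁻¹
  39.52 m^-2·V·s:  V·s·m⁻² = J·C⁻¹·s·m⁻² = kg·s⁻²·A⁻¹
  103 N·C^-1:  N·C⁻¹ = kg·m·s⁻²·(s·A)⁻¹ = kg·m·s⁻³·A⁻¹
The terms do not share a single dimension (kg·m·s⁻³·A⁻¹ vs kg·s⁻²·A⁻¹).

No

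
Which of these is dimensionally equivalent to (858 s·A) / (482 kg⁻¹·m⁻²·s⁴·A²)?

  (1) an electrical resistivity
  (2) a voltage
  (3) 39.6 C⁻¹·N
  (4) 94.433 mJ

Reference: [s·A] / [kg⁻¹·m⁻²·s⁴·A²] = kg·m²·s⁻³·A⁻¹.
Each option:
  (1) [electrical resistivity] = kg·m³·s⁻³·A⁻²
  (2) [voltage] = kg·m²·s⁻³·A⁻¹  ← same
  (3) N·C⁻¹ = kg·m·s⁻²·(s·A)⁻¹ = kg·m·s⁻³·A⁻¹
  (4) J = N·m = kg·m²·s⁻²
Only (2) matches kg·m²·s⁻³·A⁻¹.

(2)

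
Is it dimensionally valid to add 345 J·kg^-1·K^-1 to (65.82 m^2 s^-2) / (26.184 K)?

In SI base units:
  345 J·kg^-1·K^-1:  J·kg⁻¹·K⁻¹ = N·m·kg⁻¹·K⁻¹ = m²·s⁻²·K⁻¹
  (65.82 m^2 s^-2) / (26.184 K):  [m²·s⁻²] / [K] = m²·s⁻²·K⁻¹
Both are m²·s⁻²·K⁻¹, so they have the same dimensions and can be added.

Yes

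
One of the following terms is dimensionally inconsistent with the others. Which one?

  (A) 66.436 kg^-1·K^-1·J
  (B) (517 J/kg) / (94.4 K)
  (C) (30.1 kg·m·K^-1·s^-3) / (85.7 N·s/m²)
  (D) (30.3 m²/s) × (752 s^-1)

Work out the base dimensions of each:
  (A) J·kg⁻¹·K⁻¹ = N·m·kg⁻¹·K⁻¹ = m²·s⁻²·K⁻¹
  (B) [m²·s⁻²] / [K] = m²·s⁻²·K⁻¹
  (C) [kg·m·s⁻³·K⁻¹] / [kg·m⁻¹·s⁻¹] = m²·s⁻²·K⁻¹
  (D) [m²·s⁻¹] · [s⁻¹] = m²·s⁻²
All reduce to m²·s⁻²·K⁻¹ except (D), which is m²·s⁻².

(D)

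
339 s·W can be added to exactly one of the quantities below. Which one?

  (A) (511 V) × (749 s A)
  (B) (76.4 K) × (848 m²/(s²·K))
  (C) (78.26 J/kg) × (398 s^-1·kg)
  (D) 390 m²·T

Reference: W·s = J·s⁻¹·s = kg·m²·s⁻².
Each option:
  (A) [kg·m²·s⁻³·A⁻¹] · [s·A] = kg·m²·s⁻²  ← same
  (B) [K] · [m²·s⁻²·K⁻¹] = m²·s⁻²
  (C) [m²·s⁻²] · [kg·s⁻¹] = kg·m²·s⁻³
  (D) T·m² = Wb·m⁻²·m² = kg·m²·s⁻²·A⁻¹
Only (A) matches kg·m²·s⁻².

(A)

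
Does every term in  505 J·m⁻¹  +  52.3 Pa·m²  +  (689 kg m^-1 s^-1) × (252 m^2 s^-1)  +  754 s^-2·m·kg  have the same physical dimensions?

In SI base units:
  505 J·m⁻¹:  J·m⁻¹ = N·m·m⁻¹ = kg·m·s⁻²
  52.3 Pa·m²:  Pa·m² = N·m⁻²·m² = kg·m·s⁻²
  (689 kg m^-1 s^-1) × (252 m^2 s^-1):  [kg·m⁻¹·s⁻¹] · [m²·s⁻¹] = kg·m·s⁻²
  754 s^-2·m·kg:  kg·m·s⁻²
Every term reduces to kg·m·s⁻².

Yes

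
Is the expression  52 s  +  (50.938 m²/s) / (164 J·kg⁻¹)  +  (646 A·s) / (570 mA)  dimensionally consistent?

In SI base units:
  52 s:  s
  (50.938 m²/s) / (164 J·kg⁻¹):  [m²·s⁻¹] / [m²·s⁻²] = s
  (646 A·s) / (570 mA):  [s·A] / [A] = s
Every term reduces to s.

Yes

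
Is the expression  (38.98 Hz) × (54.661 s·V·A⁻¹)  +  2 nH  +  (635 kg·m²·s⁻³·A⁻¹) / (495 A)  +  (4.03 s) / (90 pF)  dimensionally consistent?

In SI base units:
  (38.98 Hz) × (54.661 s·V·A⁻¹):  [s⁻¹] · [kg·m²·s⁻²·A⁻²] = kg·m²·s⁻³·A⁻²
  2 nH:  H = V·s·A⁻¹ = kg·m²·s⁻²·A⁻²
  (635 kg·m²·s⁻³·A⁻¹) / (495 A):  [kg·m²·s⁻³·A⁻¹] / [A] = kg·m²·s⁻³·A⁻²
  (4.03 s) / (90 pF):  [s] / [kg⁻¹·m⁻²·s⁴·A²] = kg·m²·s⁻³·A⁻²
The terms do not share a single dimension (kg·m²·s⁻²·A⁻² vs kg·m²·s⁻³·A⁻²).

No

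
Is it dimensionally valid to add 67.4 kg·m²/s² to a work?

Yes

Dimensions:
  67.4 kg·m²/s²:  kg·m²·s⁻²
  a work:  [work] = kg·m²·s⁻²
Both are kg·m²·s⁻², so they have the same dimensions and can be added.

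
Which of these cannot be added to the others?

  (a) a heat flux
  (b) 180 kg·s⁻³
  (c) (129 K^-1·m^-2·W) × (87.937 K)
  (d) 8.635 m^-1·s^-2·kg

In SI base units:
  (a) [heat flux] = kg·s⁻³
  (b) kg·s⁻³
  (c) [kg·s⁻³·K⁻¹] · [K] = kg·s⁻³
  (d) kg·m⁻¹·s⁻²
All reduce to kg·s⁻³ except (d), which is kg·m⁻¹·s⁻².

(d)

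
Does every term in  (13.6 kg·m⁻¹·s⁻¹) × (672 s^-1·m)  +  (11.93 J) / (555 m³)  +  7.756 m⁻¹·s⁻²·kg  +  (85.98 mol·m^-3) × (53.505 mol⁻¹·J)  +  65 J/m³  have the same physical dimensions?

Reduce each to base SI dimensions:
  (13.6 kg·m⁻¹·s⁻¹) × (672 s^-1·m):  [kg·m⁻¹·s⁻¹] · [m·s⁻¹] = kg·s⁻²
  (11.93 J) / (555 m³):  [kg·m²·s⁻²] / [m³] = kg·m⁻¹·s⁻²
  7.756 m⁻¹·s⁻²·kg:  kg·m⁻¹·s⁻²
  (85.98 mol·m^-3) × (53.505 mol⁻¹·J):  [m⁻³·mol] · [kg·m²·s⁻²·mol⁻¹] = kg·m⁻¹·s⁻²
  65 J/m³:  J·m⁻³ = N·m·m⁻³ = kg·m⁻¹·s⁻²
The terms do not share a single dimension (kg·m⁻¹·s⁻² vs kg·s⁻²).

No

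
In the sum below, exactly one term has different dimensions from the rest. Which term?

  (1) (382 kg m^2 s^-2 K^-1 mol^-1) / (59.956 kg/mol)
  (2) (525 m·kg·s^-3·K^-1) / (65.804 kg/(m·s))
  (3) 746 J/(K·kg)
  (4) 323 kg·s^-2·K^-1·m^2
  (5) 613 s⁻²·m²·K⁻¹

(4)

In SI base units:
  (1) [kg·m²·s⁻²·K⁻¹·mol⁻¹] / [kg·mol⁻¹] = m²·s⁻²·K⁻¹
  (2) [kg·m·s⁻³·K⁻¹] / [kg·m⁻¹·s⁻¹] = m²·s⁻²·K⁻¹
  (3) J·kg⁻¹·K⁻¹ = N·m·kg⁻¹·K⁻¹ = m²·s⁻²·K⁻¹
  (4) kg·m²·s⁻²·K⁻¹
  (5) m²·s⁻²·K⁻¹
All reduce to m²·s⁻²·K⁻¹ except (4), which is kg·m²·s⁻²·K⁻¹.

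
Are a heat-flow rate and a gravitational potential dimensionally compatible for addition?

Work out the base dimensions of each:
  a heat-flow rate:  [heat-flow rate] = kg·m²·s⁻³
  a gravitational potential:  [gravitational potential] = m²·s⁻²
kg·m²·s⁻³ ≠ m²·s⁻², so they cannot be added.

No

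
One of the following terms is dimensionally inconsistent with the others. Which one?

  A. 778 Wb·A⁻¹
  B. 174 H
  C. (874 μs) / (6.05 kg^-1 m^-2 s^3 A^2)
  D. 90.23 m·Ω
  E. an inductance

Work out the base dimensions of each:
  A. Wb·A⁻¹ = V·s·A⁻¹ = kg·m²·s⁻²·A⁻²
  B. H = V·s·A⁻¹ = kg·m²·s⁻²·A⁻²
  C. [s] / [kg⁻¹·m⁻²·s³·A²] = kg·m²·s⁻²·A⁻²
  D. Ω·m = V·A⁻¹·m = kg·m³·s⁻³·A⁻²
  E. [inductance] = kg·m²·s⁻²·A⁻²
All reduce to kg·m²·s⁻²·A⁻² except D., which is kg·m³·s⁻³·A⁻².

D.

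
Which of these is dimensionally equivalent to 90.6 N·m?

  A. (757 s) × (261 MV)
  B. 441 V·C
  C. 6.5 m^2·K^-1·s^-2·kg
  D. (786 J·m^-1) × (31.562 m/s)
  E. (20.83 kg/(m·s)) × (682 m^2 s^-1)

B.

Reference: N·m = kg·m·s⁻²·m = kg·m²·s⁻².
Each option:
  A. [s] · [kg·m²·s⁻³·A⁻¹] = kg·m²·s⁻²·A⁻¹
  B. C·V = s·A·J·C⁻¹ = kg·m²·s⁻²  ← same
  C. kg·m²·s⁻²·K⁻¹
  D. [kg·m·s⁻²] · [m·s⁻¹] = kg·m²·s⁻³
  E. [kg·m⁻¹·s⁻¹] · [m²·s⁻¹] = kg·m·s⁻²
Only B. matches kg·m²·s⁻².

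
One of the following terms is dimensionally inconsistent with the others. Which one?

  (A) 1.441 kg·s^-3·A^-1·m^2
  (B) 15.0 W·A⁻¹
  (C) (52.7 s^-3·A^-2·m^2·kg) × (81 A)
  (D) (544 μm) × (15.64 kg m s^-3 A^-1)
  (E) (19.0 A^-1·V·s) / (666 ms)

(E)

Reduce each to base SI dimensions:
  (A) kg·m²·s⁻³·A⁻¹
  (B) W·A⁻¹ = J·s⁻¹·A⁻¹ = kg·m²·s⁻³·A⁻¹
  (C) [kg·m²·s⁻³·A⁻²] · [A] = kg·m²·s⁻³·A⁻¹
  (D) [m] · [kg·m·s⁻³·A⁻¹] = kg·m²·s⁻³·A⁻¹
  (E) [kg·m²·s⁻²·A⁻²] / [s] = kg·m²·s⁻³·A⁻²
All reduce to kg·m²·s⁻³·A⁻¹ except (E), which is kg·m²·s⁻³·A⁻².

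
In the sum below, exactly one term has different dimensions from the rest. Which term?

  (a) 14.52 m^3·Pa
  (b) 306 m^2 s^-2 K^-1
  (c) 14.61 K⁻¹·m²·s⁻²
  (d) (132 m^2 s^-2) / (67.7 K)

(a)

Expand each in SI base units:
  (a) Pa·m³ = N·m⁻²·m³ = kg·m²·s⁻²
  (b) m²·s⁻²·K⁻¹
  (c) m²·s⁻²·K⁻¹
  (d) [m²·s⁻²] / [K] = m²·s⁻²·K⁻¹
All reduce to m²·s⁻²·K⁻¹ except (a), which is kg·m²·s⁻².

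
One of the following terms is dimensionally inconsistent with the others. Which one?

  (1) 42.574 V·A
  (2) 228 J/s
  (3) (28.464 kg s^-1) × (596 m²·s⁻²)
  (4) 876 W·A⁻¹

(4)

Expand each in SI base units:
  (1) V·A = J·C⁻¹·A = kg·m²·s⁻³
  (2) J·s⁻¹ = N·m·s⁻¹ = kg·m²·s⁻³
  (3) [kg·s⁻¹] · [m²·s⁻²] = kg·m²·s⁻³
  (4) W·A⁻¹ = J·s⁻¹·A⁻¹ = kg·m²·s⁻³·A⁻¹
All reduce to kg·m²·s⁻³ except (4), which is kg·m²·s⁻³·A⁻¹.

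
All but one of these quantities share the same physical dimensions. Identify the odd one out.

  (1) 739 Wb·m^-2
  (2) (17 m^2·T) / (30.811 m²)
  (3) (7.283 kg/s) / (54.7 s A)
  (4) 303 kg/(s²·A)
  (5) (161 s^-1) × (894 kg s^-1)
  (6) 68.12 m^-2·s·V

(5)

Reduce each to base SI dimensions:
  (1) Wb·m⁻² = V·s·m⁻² = kg·s⁻²·A⁻¹
  (2) [kg·m²·s⁻²·A⁻¹] / [m²] = kg·s⁻²·A⁻¹
  (3) [kg·s⁻¹] / [s·A] = kg·s⁻²·A⁻¹
  (4) kg·s⁻²·A⁻¹
  (5) [s⁻¹] · [kg·s⁻¹] = kg·s⁻²
  (6) V·s·m⁻² = J·C⁻¹·s·m⁻² = kg·s⁻²·A⁻¹
All reduce to kg·s⁻²·A⁻¹ except (5), which is kg·s⁻².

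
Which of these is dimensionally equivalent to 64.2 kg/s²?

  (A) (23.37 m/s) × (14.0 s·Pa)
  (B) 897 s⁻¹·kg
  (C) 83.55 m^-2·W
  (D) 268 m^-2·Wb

(A)

Reference: kg·s⁻².
Each option:
  (A) [m·s⁻¹] · [kg·m⁻¹·s⁻¹] = kg·s⁻²  ← same
  (B) kg·s⁻¹
  (C) W·m⁻² = J·s⁻¹·m⁻² = kg·s⁻³
  (D) Wb·m⁻² = V·s·m⁻² = kg·s⁻²·A⁻¹
Only (A) matches kg·s⁻².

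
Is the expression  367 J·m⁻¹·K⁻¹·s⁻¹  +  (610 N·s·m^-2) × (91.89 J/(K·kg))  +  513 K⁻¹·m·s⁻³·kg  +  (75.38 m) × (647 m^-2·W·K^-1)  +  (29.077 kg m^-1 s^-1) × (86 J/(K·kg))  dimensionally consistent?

Work out the base dimensions of each:
  367 J·m⁻¹·K⁻¹·s⁻¹:  J·s⁻¹·m⁻¹·K⁻¹ = N·m·s⁻¹·m⁻¹·K⁻¹ = kg·m·s⁻³·K⁻¹
  (610 N·s·m^-2) × (91.89 J/(K·kg)):  [kg·m⁻¹·s⁻¹] · [m²·s⁻²·K⁻¹] = kg·m·s⁻³·K⁻¹
  513 K⁻¹·m·s⁻³·kg:  kg·m·s⁻³·K⁻¹
  (75.38 m) × (647 m^-2·W·K^-1):  [m] · [kg·s⁻³·K⁻¹] = kg·m·s⁻³·K⁻¹
  (29.077 kg m^-1 s^-1) × (86 J/(K·kg)):  [kg·m⁻¹·s⁻¹] · [m²·s⁻²·K⁻¹] = kg·m·s⁻³·K⁻¹
Every term reduces to kg·m·s⁻³·K⁻¹.

Yes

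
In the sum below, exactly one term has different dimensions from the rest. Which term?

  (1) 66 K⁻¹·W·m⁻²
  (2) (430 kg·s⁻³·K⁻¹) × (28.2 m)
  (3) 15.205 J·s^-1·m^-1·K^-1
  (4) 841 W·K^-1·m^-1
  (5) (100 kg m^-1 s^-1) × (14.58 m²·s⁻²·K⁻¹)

(1)

Dimensions:
  (1) W·m⁻²·K⁻¹ = J·s⁻¹·m⁻²·K⁻¹ = kg·s⁻³·K⁻¹
  (2) [kg·s⁻³·K⁻¹] · [m] = kg·m·s⁻³·K⁻¹
  (3) J·s⁻¹·m⁻¹·K⁻¹ = N·m·s⁻¹·m⁻¹·K⁻¹ = kg·m·s⁻³·K⁻¹
  (4) W·m⁻¹·K⁻¹ = J·s⁻¹·m⁻¹·K⁻¹ = kg·m·s⁻³·K⁻¹
  (5) [kg·m⁻¹·s⁻¹] · [m²·s⁻²·K⁻¹] = kg·m·s⁻³·K⁻¹
All reduce to kg·m·s⁻³·K⁻¹ except (1), which is kg·s⁻³·K⁻¹.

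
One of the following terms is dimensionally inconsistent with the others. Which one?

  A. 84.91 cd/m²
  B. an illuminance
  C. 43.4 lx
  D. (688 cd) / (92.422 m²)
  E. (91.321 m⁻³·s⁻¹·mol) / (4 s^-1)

E.

In SI base units:
  A. cd·m⁻² = m⁻²·cd
  B. [illuminance] = m⁻²·cd
  C. lx = lm·m⁻² = m⁻²·cd
  D. [cd] / [m²] = m⁻²·cd
  E. [m⁻³·s⁻¹·mol] / [s⁻¹] = m⁻³·mol
All reduce to m⁻²·cd except E., which is m⁻³·mol.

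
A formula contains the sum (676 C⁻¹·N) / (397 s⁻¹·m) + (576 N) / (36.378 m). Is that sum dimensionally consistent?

In SI base units:
  (676 C⁻¹·N) / (397 s⁻¹·m):  [kg·m·s⁻³·A⁻¹] / [m·s⁻¹] = kg·s⁻²·A⁻¹
  (576 N) / (36.378 m):  [kg·m·s⁻²] / [m] = kg·s⁻²
kg·s⁻²·A⁻¹ ≠ kg·s⁻², so they cannot be added.

No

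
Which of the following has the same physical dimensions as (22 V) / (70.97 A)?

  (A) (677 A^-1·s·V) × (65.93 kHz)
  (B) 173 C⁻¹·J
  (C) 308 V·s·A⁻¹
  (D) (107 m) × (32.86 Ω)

Reference: [kg·m²·s⁻³·A⁻¹] / [A] = kg·m²·s⁻³·A⁻².
Each option:
  (A) [kg·m²·s⁻²·A⁻²] · [s⁻¹] = kg·m²·s⁻³·A⁻²  ← same
  (B) J·C⁻¹ = N·m·(s·A)⁻¹ = kg·m²·s⁻³·A⁻¹
  (C) V·s·A⁻¹ = J·C⁻¹·s·A⁻¹ = kg·m²·s⁻²·A⁻²
  (D) [m] · [kg·m²·s⁻³·A⁻²] = kg·m³·s⁻³·A⁻²
Only (A) matches kg·m²·s⁻³·A⁻².

(A)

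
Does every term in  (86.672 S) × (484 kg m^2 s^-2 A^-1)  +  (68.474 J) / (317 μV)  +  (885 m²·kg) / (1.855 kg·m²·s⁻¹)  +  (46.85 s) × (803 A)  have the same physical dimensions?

No

Work out the base dimensions of each:
  (86.672 S) × (484 kg m^2 s^-2 A^-1):  [kg⁻¹·m⁻²·s³·A²] · [kg·m²·s⁻²·A⁻¹] = s·A
  (68.474 J) / (317 μV):  [kg·m²·s⁻²] / [kg·m²·s⁻³·A⁻¹] = s·A
  (885 m²·kg) / (1.855 kg·m²·s⁻¹):  [kg·m²] / [kg·m²·s⁻¹] = s
  (46.85 s) × (803 A):  [s] · [A] = s·A
The terms do not share a single dimension (s vs s·A).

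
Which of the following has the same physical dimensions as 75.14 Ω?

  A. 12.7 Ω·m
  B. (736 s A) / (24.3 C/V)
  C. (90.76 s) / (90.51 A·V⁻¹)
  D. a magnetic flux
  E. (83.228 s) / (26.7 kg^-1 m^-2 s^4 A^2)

E.

Reference: Ω = V·A⁻¹ = kg·m²·s⁻³·A⁻².
Each option:
  A. Ω·m = V·A⁻¹·m = kg·m³·s⁻³·A⁻²
  B. [s·A] / [kg⁻¹·m⁻²·s⁴·A²] = kg·m²·s⁻³·A⁻¹
  C. [s] / [kg⁻¹·m⁻²·s³·A²] = kg·m²·s⁻²·A⁻²
  D. [magnetic flux] = kg·m²·s⁻²·A⁻¹
  E. [s] / [kg⁻¹·m⁻²·s⁴·A²] = kg·m²·s⁻³·A⁻²  ← same
Only E. matches kg·m²·s⁻³·A⁻².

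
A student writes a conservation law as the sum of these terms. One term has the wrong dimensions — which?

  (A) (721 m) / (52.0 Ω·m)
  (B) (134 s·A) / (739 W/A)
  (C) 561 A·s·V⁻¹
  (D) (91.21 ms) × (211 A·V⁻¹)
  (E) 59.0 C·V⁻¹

(A)

Expand each in SI base units:
  (A) [m] / [kg·m³·s⁻³·A⁻²] = kg⁻¹·m⁻²·s³·A²
  (B) [s·A] / [kg·m²·s⁻³·A⁻¹] = kg⁻¹·m⁻²·s⁴·A²
  (C) A·s·V⁻¹ = A·s·(J·C⁻¹)⁻¹ = kg⁻¹·m⁻²·s⁴·A²
  (D) [s] · [kg⁻¹·m⁻²·s³·A²] = kg⁻¹·m⁻²·s⁴·A²
  (E) C·V⁻¹ = s·A·(J·C⁻¹)⁻¹ = kg⁻¹·m⁻²·s⁴·A²
All reduce to kg⁻¹·m⁻²·s⁴·A² except (A), which is kg⁻¹·m⁻²·s³·A².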